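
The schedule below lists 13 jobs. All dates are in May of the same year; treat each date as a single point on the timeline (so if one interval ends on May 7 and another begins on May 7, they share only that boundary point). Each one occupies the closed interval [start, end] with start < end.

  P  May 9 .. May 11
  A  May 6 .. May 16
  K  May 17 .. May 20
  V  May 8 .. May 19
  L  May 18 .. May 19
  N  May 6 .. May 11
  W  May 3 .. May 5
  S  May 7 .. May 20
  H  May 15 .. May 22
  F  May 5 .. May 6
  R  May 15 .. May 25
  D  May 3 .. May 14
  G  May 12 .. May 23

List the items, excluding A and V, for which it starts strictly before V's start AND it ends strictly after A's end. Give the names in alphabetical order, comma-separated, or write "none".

Conditions: its start is strictly before V's start (X.start < May 8) AND its end is strictly after A's end (X.end > May 16).
D: start May 3 < May 8? ✓; end May 14 > May 16? ✗ → no.
F: start May 5 < May 8? ✓; end May 6 > May 16? ✗ → no.
G: start May 12 < May 8? ✗; end May 23 > May 16? ✓ → no.
H: start May 15 < May 8? ✗; end May 22 > May 16? ✓ → no.
K: start May 17 < May 8? ✗; end May 20 > May 16? ✓ → no.
L: start May 18 < May 8? ✗; end May 19 > May 16? ✓ → no.
N: start May 6 < May 8? ✓; end May 11 > May 16? ✗ → no.
P: start May 9 < May 8? ✗; end May 11 > May 16? ✗ → no.
R: start May 15 < May 8? ✗; end May 25 > May 16? ✓ → no.
S: start May 7 < May 8? ✓; end May 20 > May 16? ✓ → yes.
W: start May 3 < May 8? ✓; end May 5 > May 16? ✗ → no.
Result: S.

S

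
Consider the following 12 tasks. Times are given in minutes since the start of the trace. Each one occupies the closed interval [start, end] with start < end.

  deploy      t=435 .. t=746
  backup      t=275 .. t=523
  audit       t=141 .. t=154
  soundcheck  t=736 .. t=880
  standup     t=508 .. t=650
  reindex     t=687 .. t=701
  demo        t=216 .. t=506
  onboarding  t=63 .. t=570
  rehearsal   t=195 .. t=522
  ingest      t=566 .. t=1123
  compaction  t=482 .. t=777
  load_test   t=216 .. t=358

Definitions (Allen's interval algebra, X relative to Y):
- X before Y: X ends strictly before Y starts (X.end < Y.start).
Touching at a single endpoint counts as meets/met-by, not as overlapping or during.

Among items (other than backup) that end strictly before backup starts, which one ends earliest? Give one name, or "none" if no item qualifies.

audit

Target backup = [t=275, t=523].
audit [t=141, t=154] → before → candidate.
compaction [t=482, t=777] → overlapped-by → excluded.
demo [t=216, t=506] → overlaps → excluded.
deploy [t=435, t=746] → overlapped-by → excluded.
ingest [t=566, t=1123] → after → excluded.
load_test [t=216, t=358] → overlaps → excluded.
onboarding [t=63, t=570] → contains → excluded.
rehearsal [t=195, t=522] → overlaps → excluded.
reindex [t=687, t=701] → after → excluded.
soundcheck [t=736, t=880] → after → excluded.
standup [t=508, t=650] → overlapped-by → excluded.
Among candidates, earliest end is t=154 → audit.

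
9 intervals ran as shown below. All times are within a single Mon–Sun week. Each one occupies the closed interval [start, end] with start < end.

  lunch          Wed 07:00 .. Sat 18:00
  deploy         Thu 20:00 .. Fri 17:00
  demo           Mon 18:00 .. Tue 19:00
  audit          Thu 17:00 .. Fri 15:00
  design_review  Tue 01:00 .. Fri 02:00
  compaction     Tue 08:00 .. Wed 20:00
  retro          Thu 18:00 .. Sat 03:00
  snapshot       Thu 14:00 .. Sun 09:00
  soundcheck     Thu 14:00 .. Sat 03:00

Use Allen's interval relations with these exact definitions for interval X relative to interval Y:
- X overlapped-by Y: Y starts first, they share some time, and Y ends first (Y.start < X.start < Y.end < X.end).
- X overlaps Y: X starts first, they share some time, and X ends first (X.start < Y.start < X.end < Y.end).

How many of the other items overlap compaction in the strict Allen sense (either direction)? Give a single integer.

2

Target compaction = [Tue 08:00, Wed 20:00].
audit [Thu 17:00, Fri 15:00] → after → no.
demo [Mon 18:00, Tue 19:00] → overlaps → counts.
deploy [Thu 20:00, Fri 17:00] → after → no.
design_review [Tue 01:00, Fri 02:00] → contains → no.
lunch [Wed 07:00, Sat 18:00] → overlapped-by → counts.
retro [Thu 18:00, Sat 03:00] → after → no.
snapshot [Thu 14:00, Sun 09:00] → after → no.
soundcheck [Thu 14:00, Sat 03:00] → after → no.
Total: 2.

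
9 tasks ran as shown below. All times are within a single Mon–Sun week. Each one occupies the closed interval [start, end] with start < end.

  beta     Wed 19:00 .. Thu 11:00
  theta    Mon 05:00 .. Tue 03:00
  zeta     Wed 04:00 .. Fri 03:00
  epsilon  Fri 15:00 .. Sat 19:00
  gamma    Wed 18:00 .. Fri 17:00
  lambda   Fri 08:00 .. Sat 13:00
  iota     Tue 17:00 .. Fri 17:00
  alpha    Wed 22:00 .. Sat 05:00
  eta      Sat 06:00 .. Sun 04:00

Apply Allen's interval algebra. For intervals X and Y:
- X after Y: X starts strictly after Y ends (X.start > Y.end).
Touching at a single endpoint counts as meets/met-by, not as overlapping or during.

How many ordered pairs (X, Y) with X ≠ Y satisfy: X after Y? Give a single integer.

17

Checking all 72 ordered pairs for relation 'after'; matching pairs in alphabetical order:
(alpha, theta): alpha after theta ✓
(beta, theta): beta after theta ✓
(epsilon, beta): epsilon after beta ✓
(epsilon, theta): epsilon after theta ✓
(epsilon, zeta): epsilon after zeta ✓
(eta, alpha): eta after alpha ✓
(eta, beta): eta after beta ✓
(eta, gamma): eta after gamma ✓
(eta, iota): eta after iota ✓
(eta, theta): eta after theta ✓
(eta, zeta): eta after zeta ✓
(gamma, theta): gamma after theta ✓
(iota, theta): iota after theta ✓
(lambda, beta): lambda after beta ✓
(lambda, theta): lambda after theta ✓
(lambda, zeta): lambda after zeta ✓
(zeta, theta): zeta after theta ✓
Count: 17.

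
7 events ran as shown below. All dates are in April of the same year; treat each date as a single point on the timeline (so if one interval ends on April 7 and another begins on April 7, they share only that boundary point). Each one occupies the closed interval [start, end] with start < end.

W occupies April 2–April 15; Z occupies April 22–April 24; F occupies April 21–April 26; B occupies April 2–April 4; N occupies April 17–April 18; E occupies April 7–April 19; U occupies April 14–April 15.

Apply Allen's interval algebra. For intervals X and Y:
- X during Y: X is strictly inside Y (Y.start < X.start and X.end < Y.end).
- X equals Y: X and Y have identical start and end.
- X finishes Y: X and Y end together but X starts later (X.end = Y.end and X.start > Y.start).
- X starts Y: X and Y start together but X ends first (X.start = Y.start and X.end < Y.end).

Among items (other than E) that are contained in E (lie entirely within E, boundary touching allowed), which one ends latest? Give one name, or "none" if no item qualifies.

Target E = [April 7, April 19].
B [April 2, April 4] → before → excluded.
F [April 21, April 26] → after → excluded.
N [April 17, April 18] → during → candidate.
U [April 14, April 15] → during → candidate.
W [April 2, April 15] → overlaps → excluded.
Z [April 22, April 24] → after → excluded.
Among candidates, latest end is April 18 → N.

N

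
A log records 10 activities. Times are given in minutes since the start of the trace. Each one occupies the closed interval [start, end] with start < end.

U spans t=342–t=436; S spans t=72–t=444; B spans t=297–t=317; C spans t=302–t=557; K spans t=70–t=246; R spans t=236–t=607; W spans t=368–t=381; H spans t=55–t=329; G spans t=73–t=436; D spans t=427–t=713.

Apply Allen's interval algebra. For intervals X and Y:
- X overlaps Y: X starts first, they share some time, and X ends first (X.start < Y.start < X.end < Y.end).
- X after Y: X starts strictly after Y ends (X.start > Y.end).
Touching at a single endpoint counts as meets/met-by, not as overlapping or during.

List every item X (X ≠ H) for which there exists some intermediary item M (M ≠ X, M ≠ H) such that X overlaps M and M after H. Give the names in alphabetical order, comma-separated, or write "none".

Target H = [t=55, t=329].
Intermediaries M with M after H: D, U, W.
Via D — items with X overlaps D: C, G, R, S, U.
Via U — items with X overlaps U: none.
Via W — items with X overlaps W: none.
Union: C, G, R, S, U.

C, G, R, S, U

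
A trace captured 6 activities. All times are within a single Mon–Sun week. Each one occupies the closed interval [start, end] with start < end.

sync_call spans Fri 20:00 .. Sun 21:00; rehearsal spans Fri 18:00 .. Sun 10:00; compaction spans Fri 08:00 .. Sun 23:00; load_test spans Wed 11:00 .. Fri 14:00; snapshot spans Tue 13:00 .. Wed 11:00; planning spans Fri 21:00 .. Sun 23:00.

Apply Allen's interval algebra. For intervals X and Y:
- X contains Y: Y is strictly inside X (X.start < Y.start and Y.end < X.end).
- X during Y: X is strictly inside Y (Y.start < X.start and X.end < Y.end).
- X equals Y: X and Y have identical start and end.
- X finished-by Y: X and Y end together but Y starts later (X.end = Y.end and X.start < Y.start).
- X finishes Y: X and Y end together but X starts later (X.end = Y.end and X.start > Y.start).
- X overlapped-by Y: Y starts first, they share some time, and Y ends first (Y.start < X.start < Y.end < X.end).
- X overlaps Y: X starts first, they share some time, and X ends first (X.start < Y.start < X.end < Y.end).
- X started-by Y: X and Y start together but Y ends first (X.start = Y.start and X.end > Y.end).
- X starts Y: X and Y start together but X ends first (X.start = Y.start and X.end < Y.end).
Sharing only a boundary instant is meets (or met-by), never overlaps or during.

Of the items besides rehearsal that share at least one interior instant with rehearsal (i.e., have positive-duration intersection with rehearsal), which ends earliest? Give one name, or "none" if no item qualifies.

Target rehearsal = [Fri 18:00, Sun 10:00].
compaction [Fri 08:00, Sun 23:00] → contains → candidate.
load_test [Wed 11:00, Fri 14:00] → before → excluded.
planning [Fri 21:00, Sun 23:00] → overlapped-by → candidate.
snapshot [Tue 13:00, Wed 11:00] → before → excluded.
sync_call [Fri 20:00, Sun 21:00] → overlapped-by → candidate.
Among candidates, earliest end is Sun 21:00 → sync_call.

sync_call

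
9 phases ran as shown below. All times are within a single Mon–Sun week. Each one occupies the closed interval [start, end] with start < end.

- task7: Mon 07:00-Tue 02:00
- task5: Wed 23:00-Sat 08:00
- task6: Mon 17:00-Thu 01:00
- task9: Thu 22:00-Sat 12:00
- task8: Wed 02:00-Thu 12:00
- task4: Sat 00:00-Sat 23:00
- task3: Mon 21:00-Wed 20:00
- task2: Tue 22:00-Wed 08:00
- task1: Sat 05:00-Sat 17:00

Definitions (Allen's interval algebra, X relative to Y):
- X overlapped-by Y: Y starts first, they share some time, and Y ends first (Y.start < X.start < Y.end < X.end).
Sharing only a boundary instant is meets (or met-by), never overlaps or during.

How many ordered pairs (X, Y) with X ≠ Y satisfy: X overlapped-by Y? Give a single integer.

Checking all 72 ordered pairs for relation 'overlapped-by'; matching pairs in alphabetical order:
(task1, task5): task1 overlapped-by task5 ✓
(task1, task9): task1 overlapped-by task9 ✓
(task3, task7): task3 overlapped-by task7 ✓
(task4, task5): task4 overlapped-by task5 ✓
(task4, task9): task4 overlapped-by task9 ✓
(task5, task6): task5 overlapped-by task6 ✓
(task5, task8): task5 overlapped-by task8 ✓
(task6, task7): task6 overlapped-by task7 ✓
(task8, task2): task8 overlapped-by task2 ✓
(task8, task3): task8 overlapped-by task3 ✓
(task8, task6): task8 overlapped-by task6 ✓
(task9, task5): task9 overlapped-by task5 ✓
Count: 12.

12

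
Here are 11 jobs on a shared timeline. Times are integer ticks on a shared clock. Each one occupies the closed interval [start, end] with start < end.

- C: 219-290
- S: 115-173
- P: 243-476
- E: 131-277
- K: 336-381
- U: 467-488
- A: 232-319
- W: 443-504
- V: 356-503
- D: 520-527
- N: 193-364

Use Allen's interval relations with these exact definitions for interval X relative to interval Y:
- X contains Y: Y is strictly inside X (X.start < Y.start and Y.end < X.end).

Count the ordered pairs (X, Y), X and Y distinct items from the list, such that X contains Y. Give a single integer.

Checking all 110 ordered pairs for relation 'contains'; matching pairs in alphabetical order:
(N, A): N contains A ✓
(N, C): N contains C ✓
(P, K): P contains K ✓
(V, U): V contains U ✓
(W, U): W contains U ✓
Count: 5.

5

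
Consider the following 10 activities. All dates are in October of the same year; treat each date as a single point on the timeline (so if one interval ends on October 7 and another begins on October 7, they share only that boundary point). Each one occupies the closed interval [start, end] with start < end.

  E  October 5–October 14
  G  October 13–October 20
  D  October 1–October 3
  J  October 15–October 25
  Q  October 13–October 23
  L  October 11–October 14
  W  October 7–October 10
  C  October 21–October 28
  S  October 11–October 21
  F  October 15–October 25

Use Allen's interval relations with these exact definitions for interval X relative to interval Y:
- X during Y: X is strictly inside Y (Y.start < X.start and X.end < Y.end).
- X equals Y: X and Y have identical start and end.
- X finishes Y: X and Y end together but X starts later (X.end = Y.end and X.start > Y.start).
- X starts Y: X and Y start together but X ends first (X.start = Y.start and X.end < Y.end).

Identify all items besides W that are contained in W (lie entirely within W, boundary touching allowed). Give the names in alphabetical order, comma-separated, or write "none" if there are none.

none

Target W = [October 7, October 10].
C [October 21, October 28] → after → no.
D [October 1, October 3] → before → no.
E [October 5, October 14] → contains → no.
F [October 15, October 25] → after → no.
G [October 13, October 20] → after → no.
J [October 15, October 25] → after → no.
L [October 11, October 14] → after → no.
Q [October 13, October 23] → after → no.
S [October 11, October 21] → after → no.
Result: none.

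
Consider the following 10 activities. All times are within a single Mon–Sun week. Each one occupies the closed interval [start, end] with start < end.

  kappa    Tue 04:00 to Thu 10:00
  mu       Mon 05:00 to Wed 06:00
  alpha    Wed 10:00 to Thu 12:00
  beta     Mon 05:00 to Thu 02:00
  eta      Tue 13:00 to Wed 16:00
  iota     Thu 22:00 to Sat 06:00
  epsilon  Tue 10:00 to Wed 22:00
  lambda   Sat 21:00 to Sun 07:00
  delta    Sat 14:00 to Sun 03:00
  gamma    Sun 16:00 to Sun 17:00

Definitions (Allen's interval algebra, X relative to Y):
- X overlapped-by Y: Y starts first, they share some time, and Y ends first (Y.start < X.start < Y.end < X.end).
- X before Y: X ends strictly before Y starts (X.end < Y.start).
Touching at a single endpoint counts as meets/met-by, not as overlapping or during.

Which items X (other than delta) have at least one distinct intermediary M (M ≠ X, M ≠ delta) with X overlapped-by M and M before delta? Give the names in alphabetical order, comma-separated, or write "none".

alpha, epsilon, eta, kappa

Target delta = [Sat 14:00, Sun 03:00].
Intermediaries M with M before delta: alpha, beta, epsilon, eta, iota, kappa, mu.
Via alpha — items with X overlapped-by alpha: none.
Via beta — items with X overlapped-by beta: alpha, kappa.
Via epsilon — items with X overlapped-by epsilon: alpha.
Via eta — items with X overlapped-by eta: alpha.
Via iota — items with X overlapped-by iota: none.
Via kappa — items with X overlapped-by kappa: alpha.
Via mu — items with X overlapped-by mu: epsilon, eta, kappa.
Union: alpha, epsilon, eta, kappa.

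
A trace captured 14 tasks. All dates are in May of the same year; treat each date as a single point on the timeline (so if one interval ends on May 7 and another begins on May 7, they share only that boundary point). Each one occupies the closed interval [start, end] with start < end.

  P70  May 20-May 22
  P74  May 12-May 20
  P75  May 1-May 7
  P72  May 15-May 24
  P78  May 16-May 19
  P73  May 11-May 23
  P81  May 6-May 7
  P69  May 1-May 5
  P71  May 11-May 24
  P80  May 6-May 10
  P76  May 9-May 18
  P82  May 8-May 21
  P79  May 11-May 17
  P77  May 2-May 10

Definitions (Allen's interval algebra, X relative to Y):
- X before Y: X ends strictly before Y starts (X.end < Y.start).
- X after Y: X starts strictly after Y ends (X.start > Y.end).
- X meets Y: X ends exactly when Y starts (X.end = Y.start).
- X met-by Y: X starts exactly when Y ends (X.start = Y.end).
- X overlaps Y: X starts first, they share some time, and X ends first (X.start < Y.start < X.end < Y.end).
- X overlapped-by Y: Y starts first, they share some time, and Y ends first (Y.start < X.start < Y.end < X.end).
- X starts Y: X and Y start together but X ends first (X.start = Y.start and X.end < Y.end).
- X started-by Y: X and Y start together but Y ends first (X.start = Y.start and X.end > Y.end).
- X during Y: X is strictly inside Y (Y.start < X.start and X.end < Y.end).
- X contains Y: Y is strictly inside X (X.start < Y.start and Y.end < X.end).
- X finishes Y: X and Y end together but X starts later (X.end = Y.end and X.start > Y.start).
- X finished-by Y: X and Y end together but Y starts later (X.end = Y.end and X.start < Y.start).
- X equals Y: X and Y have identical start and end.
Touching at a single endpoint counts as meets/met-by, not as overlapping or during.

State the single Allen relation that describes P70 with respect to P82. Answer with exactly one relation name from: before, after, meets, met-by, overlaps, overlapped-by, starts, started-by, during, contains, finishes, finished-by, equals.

overlapped-by

P70 = [May 20, May 22]; P82 = [May 8, May 21].
Compare endpoints: P70.start > P82.start, P70.start < P82.end, P70.end > P82.start, P70.end > P82.end.
That pattern is 'overlapped-by'.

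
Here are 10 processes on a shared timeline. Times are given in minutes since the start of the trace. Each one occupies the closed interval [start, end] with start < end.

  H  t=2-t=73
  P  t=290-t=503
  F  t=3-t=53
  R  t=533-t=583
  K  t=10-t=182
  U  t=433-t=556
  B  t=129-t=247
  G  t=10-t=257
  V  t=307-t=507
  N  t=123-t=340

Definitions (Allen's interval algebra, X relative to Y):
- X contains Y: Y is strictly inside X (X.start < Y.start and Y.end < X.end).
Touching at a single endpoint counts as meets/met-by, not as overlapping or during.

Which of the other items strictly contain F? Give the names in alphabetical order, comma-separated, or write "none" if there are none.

Target F = [t=3, t=53].
B [t=129, t=247] → after → no.
G [t=10, t=257] → overlapped-by → no.
H [t=2, t=73] → contains → yes.
K [t=10, t=182] → overlapped-by → no.
N [t=123, t=340] → after → no.
P [t=290, t=503] → after → no.
R [t=533, t=583] → after → no.
U [t=433, t=556] → after → no.
V [t=307, t=507] → after → no.
Result: H.

H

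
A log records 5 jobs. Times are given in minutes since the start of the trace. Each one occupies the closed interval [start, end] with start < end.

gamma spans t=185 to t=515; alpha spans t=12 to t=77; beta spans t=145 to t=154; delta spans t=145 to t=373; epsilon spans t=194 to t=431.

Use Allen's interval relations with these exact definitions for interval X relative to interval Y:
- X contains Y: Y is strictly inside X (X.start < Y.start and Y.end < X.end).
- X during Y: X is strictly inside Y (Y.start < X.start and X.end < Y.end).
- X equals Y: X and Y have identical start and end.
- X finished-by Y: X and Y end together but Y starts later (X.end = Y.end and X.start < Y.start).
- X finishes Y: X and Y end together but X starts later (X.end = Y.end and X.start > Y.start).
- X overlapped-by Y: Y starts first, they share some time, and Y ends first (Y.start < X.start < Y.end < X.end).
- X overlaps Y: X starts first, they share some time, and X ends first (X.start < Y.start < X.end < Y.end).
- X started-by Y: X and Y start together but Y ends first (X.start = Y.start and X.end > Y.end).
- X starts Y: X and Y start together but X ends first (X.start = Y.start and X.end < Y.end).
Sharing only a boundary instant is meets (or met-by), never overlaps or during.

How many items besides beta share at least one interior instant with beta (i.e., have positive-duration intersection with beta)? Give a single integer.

1

Target beta = [t=145, t=154].
alpha [t=12, t=77] → before → no.
delta [t=145, t=373] → started-by → counts.
epsilon [t=194, t=431] → after → no.
gamma [t=185, t=515] → after → no.
Total: 1.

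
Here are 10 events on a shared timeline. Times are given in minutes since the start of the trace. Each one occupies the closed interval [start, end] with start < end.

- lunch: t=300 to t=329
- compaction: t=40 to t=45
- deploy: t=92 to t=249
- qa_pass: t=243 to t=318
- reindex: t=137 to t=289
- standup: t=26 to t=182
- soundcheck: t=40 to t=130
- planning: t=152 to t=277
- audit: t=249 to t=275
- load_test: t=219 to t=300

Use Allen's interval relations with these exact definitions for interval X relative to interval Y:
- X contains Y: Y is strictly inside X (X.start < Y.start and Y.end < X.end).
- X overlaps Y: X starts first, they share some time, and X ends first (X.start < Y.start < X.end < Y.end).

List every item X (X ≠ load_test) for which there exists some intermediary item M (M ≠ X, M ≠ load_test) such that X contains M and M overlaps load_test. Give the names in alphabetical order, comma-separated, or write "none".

reindex

Target load_test = [t=219, t=300].
Intermediaries M with M overlaps load_test: deploy, planning, reindex.
Via deploy — items with X contains deploy: none.
Via planning — items with X contains planning: reindex.
Via reindex — items with X contains reindex: none.
Union: reindex.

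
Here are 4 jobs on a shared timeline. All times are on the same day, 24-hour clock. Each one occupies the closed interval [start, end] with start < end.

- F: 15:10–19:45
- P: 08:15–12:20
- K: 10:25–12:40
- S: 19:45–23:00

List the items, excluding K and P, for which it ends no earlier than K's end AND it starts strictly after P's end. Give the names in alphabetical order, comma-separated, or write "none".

F, S

Conditions: its end is no earlier than K's end (X.end >= 12:40) AND its start is strictly after P's end (X.start > 12:20).
F: end 19:45 >= 12:40? ✓; start 15:10 > 12:20? ✓ → yes.
S: end 23:00 >= 12:40? ✓; start 19:45 > 12:20? ✓ → yes.
Result: F, S.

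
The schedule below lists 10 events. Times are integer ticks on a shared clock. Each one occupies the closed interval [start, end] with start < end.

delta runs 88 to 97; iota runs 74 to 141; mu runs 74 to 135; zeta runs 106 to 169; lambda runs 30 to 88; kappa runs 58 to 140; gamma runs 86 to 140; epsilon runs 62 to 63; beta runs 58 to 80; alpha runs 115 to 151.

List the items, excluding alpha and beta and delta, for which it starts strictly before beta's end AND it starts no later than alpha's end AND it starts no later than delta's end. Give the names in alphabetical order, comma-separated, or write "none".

Conditions: its start is strictly before beta's end (X.start < 80) AND its start is no later than alpha's end (X.start <= 151) AND its start is no later than delta's end (X.start <= 97).
epsilon: start 62 < 80? ✓; start 62 <= 151? ✓; start 62 <= 97? ✓ → yes.
gamma: start 86 < 80? ✗; start 86 <= 151? ✓; start 86 <= 97? ✓ → no.
iota: start 74 < 80? ✓; start 74 <= 151? ✓; start 74 <= 97? ✓ → yes.
kappa: start 58 < 80? ✓; start 58 <= 151? ✓; start 58 <= 97? ✓ → yes.
lambda: start 30 < 80? ✓; start 30 <= 151? ✓; start 30 <= 97? ✓ → yes.
mu: start 74 < 80? ✓; start 74 <= 151? ✓; start 74 <= 97? ✓ → yes.
zeta: start 106 < 80? ✗; start 106 <= 151? ✓; start 106 <= 97? ✗ → no.
Result: epsilon, iota, kappa, lambda, mu.

epsilon, iota, kappa, lambda, mu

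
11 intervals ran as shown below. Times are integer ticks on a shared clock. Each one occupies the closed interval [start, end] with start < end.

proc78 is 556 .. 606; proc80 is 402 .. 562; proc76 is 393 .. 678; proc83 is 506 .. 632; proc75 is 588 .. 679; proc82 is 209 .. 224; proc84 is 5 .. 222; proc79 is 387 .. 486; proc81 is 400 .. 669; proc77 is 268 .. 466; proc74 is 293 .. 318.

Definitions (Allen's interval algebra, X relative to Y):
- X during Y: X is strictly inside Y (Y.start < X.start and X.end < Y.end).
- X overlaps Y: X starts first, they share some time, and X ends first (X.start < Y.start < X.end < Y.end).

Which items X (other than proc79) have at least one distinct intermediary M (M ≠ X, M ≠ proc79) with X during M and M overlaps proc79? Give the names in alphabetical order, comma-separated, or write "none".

Target proc79 = [387, 486].
Intermediaries M with M overlaps proc79: proc77.
Via proc77 — items with X during proc77: proc74.
Union: proc74.

proc74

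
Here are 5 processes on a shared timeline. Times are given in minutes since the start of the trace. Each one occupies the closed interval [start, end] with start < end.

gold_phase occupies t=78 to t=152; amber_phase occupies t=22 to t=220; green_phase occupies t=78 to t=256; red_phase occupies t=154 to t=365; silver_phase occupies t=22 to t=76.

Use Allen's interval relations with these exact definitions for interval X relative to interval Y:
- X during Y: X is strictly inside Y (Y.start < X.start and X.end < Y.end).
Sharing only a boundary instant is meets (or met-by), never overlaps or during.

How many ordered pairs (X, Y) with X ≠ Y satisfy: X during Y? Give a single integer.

1

Checking all 20 ordered pairs for relation 'during'; matching pairs in alphabetical order:
(gold_phase, amber_phase): gold_phase during amber_phase ✓
Count: 1.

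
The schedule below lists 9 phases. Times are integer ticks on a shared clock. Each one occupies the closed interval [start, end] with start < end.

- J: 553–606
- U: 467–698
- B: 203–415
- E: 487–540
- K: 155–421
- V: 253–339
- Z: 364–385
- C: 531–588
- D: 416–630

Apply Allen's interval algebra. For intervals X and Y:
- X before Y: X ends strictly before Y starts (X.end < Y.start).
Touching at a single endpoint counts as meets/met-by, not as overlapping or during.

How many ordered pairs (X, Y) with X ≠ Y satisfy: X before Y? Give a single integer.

Checking all 72 ordered pairs for relation 'before'; matching pairs in alphabetical order:
(B, C): B before C ✓
(B, D): B before D ✓
(B, E): B before E ✓
(B, J): B before J ✓
(B, U): B before U ✓
(E, J): E before J ✓
(K, C): K before C ✓
(K, E): K before E ✓
(K, J): K before J ✓
(K, U): K before U ✓
(V, C): V before C ✓
(V, D): V before D ✓
(V, E): V before E ✓
(V, J): V before J ✓
(V, U): V before U ✓
(V, Z): V before Z ✓
(Z, C): Z before C ✓
(Z, D): Z before D ✓
(Z, E): Z before E ✓
(Z, J): Z before J ✓
(Z, U): Z before U ✓
Count: 21.

21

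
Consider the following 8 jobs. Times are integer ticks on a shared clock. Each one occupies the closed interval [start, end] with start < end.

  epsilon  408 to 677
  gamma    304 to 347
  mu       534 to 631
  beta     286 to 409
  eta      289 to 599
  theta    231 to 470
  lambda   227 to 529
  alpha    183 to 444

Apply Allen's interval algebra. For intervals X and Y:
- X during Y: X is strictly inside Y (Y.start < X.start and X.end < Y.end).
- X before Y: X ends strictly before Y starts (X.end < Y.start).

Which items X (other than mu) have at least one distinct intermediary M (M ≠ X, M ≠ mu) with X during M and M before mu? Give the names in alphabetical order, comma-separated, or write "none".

beta, gamma, theta

Target mu = [534, 631].
Intermediaries M with M before mu: alpha, beta, gamma, lambda, theta.
Via alpha — items with X during alpha: beta, gamma.
Via beta — items with X during beta: gamma.
Via gamma — items with X during gamma: none.
Via lambda — items with X during lambda: beta, gamma, theta.
Via theta — items with X during theta: beta, gamma.
Union: beta, gamma, theta.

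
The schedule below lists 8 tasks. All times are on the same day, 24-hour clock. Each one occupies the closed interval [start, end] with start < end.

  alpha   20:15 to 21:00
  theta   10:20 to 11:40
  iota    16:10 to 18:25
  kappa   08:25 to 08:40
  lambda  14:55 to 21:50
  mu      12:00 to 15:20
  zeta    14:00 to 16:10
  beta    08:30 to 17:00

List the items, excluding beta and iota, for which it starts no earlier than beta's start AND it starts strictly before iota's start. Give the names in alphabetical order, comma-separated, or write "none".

Conditions: its start is no earlier than beta's start (X.start >= 08:30) AND its start is strictly before iota's start (X.start < 16:10).
alpha: start 20:15 >= 08:30? ✓; start 20:15 < 16:10? ✗ → no.
kappa: start 08:25 >= 08:30? ✗; start 08:25 < 16:10? ✓ → no.
lambda: start 14:55 >= 08:30? ✓; start 14:55 < 16:10? ✓ → yes.
mu: start 12:00 >= 08:30? ✓; start 12:00 < 16:10? ✓ → yes.
theta: start 10:20 >= 08:30? ✓; start 10:20 < 16:10? ✓ → yes.
zeta: start 14:00 >= 08:30? ✓; start 14:00 < 16:10? ✓ → yes.
Result: lambda, mu, theta, zeta.

lambda, mu, theta, zeta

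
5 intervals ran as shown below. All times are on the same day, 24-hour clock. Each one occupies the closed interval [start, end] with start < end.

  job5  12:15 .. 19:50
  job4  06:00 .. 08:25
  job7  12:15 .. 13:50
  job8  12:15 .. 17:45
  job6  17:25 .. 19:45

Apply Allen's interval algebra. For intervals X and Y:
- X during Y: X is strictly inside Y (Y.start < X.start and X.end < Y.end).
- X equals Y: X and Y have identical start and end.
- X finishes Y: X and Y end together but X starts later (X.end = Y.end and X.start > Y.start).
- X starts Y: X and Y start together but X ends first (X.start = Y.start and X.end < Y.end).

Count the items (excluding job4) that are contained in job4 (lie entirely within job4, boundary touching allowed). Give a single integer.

0

Target job4 = [06:00, 08:25].
job5 [12:15, 19:50] → after → no.
job6 [17:25, 19:45] → after → no.
job7 [12:15, 13:50] → after → no.
job8 [12:15, 17:45] → after → no.
Total: 0.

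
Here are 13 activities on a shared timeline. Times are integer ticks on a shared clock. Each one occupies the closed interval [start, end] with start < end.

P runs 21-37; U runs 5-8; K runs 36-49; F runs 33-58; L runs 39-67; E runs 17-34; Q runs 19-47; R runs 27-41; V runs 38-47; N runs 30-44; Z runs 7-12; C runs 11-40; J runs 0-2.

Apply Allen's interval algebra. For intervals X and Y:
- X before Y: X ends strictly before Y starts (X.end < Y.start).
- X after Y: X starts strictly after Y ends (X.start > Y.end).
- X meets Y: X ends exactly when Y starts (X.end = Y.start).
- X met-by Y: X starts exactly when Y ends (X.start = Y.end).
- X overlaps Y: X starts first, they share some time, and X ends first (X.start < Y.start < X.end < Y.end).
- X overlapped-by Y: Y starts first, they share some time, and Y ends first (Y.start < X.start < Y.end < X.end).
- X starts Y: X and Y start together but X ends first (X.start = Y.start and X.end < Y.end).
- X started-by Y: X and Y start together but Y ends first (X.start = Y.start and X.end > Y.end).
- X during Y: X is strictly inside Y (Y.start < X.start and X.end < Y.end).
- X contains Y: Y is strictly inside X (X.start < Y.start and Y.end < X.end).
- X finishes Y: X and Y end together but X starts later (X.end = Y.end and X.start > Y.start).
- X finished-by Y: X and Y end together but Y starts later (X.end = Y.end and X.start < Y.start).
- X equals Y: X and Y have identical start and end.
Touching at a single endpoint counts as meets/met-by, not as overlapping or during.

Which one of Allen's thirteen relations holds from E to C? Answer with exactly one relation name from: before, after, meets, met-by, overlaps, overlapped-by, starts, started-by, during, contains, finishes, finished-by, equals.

E = [17, 34]; C = [11, 40].
Compare endpoints: E.start > C.start, E.start < C.end, E.end > C.start, E.end < C.end.
That pattern is 'during'.

during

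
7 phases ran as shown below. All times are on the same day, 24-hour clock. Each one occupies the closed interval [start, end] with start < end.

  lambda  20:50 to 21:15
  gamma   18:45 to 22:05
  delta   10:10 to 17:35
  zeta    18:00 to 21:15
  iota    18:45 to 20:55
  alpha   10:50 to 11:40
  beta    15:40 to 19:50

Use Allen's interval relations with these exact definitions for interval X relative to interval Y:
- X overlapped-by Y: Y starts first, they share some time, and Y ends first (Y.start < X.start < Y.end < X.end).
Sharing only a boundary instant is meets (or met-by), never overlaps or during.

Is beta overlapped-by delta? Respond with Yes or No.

beta = [15:40, 19:50], delta = [10:10, 17:35].
Actual relation of beta to delta: overlapped-by.
Asked whether 'overlapped-by' holds → Yes.

Yes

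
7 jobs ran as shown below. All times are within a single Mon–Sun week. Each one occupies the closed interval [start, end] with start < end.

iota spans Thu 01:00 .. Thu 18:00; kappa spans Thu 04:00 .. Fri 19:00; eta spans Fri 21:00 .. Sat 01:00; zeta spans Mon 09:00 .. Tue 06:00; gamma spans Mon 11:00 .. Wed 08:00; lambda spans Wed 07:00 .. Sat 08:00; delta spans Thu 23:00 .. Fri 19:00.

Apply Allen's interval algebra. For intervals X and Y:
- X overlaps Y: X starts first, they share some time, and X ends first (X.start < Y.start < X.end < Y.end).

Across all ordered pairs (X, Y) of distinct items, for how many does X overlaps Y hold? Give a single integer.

Checking all 42 ordered pairs for relation 'overlaps'; matching pairs in alphabetical order:
(gamma, lambda): gamma overlaps lambda ✓
(iota, kappa): iota overlaps kappa ✓
(zeta, gamma): zeta overlaps gamma ✓
Count: 3.

3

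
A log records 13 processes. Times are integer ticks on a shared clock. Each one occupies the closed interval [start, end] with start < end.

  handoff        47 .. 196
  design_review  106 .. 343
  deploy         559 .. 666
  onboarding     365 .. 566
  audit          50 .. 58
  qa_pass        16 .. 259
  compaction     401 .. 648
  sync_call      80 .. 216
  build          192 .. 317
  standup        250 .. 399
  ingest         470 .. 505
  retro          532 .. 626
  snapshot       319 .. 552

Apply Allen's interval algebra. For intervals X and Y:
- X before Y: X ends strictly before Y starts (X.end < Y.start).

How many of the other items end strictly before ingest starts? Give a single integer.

7

Target ingest = [470, 505].
audit [50, 58] → before → counts.
build [192, 317] → before → counts.
compaction [401, 648] → contains → no.
deploy [559, 666] → after → no.
design_review [106, 343] → before → counts.
handoff [47, 196] → before → counts.
onboarding [365, 566] → contains → no.
qa_pass [16, 259] → before → counts.
retro [532, 626] → after → no.
snapshot [319, 552] → contains → no.
standup [250, 399] → before → counts.
sync_call [80, 216] → before → counts.
Total: 7.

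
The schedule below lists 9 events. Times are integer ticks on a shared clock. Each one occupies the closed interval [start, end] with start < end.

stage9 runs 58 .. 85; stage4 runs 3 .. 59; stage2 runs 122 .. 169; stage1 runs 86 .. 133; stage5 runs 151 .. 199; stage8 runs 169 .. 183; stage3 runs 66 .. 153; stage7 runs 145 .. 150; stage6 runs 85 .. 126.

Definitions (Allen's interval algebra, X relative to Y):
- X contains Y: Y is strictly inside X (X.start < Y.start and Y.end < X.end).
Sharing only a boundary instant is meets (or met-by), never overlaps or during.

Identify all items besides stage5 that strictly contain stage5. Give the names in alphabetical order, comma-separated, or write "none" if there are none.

none

Target stage5 = [151, 199].
stage1 [86, 133] → before → no.
stage2 [122, 169] → overlaps → no.
stage3 [66, 153] → overlaps → no.
stage4 [3, 59] → before → no.
stage6 [85, 126] → before → no.
stage7 [145, 150] → before → no.
stage8 [169, 183] → during → no.
stage9 [58, 85] → before → no.
Result: none.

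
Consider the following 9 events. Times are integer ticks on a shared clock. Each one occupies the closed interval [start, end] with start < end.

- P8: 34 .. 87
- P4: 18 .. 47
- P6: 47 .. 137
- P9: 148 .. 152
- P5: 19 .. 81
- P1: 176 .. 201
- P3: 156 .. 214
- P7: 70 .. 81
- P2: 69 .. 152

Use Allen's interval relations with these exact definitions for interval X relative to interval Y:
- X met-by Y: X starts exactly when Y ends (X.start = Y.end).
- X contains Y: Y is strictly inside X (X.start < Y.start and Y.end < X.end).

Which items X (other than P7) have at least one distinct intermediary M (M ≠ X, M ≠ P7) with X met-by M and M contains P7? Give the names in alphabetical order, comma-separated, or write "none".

Target P7 = [70, 81].
Intermediaries M with M contains P7: P2, P6, P8.
Via P2 — items with X met-by P2: none.
Via P6 — items with X met-by P6: none.
Via P8 — items with X met-by P8: none.
Union: none.

none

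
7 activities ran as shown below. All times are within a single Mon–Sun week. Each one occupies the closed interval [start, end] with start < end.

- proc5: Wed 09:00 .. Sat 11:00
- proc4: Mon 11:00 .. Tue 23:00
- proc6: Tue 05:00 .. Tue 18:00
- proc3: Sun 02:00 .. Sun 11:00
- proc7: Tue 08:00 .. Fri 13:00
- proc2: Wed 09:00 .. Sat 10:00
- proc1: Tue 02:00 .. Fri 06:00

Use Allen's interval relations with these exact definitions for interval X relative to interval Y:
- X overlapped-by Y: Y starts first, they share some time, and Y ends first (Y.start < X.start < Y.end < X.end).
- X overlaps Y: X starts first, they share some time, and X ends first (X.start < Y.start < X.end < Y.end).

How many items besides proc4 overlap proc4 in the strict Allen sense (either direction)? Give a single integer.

Target proc4 = [Mon 11:00, Tue 23:00].
proc1 [Tue 02:00, Fri 06:00] → overlapped-by → counts.
proc2 [Wed 09:00, Sat 10:00] → after → no.
proc3 [Sun 02:00, Sun 11:00] → after → no.
proc5 [Wed 09:00, Sat 11:00] → after → no.
proc6 [Tue 05:00, Tue 18:00] → during → no.
proc7 [Tue 08:00, Fri 13:00] → overlapped-by → counts.
Total: 2.

2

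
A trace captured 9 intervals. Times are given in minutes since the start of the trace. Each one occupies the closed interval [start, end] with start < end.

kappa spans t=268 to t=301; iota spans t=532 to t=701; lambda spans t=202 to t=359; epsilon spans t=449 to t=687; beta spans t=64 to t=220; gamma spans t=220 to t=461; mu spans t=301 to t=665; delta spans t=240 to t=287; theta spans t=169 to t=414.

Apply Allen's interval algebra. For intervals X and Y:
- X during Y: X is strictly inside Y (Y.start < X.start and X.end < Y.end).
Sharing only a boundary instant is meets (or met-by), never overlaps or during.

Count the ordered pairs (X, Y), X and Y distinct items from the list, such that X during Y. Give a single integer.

Checking all 72 ordered pairs for relation 'during'; matching pairs in alphabetical order:
(delta, gamma): delta during gamma ✓
(delta, lambda): delta during lambda ✓
(delta, theta): delta during theta ✓
(kappa, gamma): kappa during gamma ✓
(kappa, lambda): kappa during lambda ✓
(kappa, theta): kappa during theta ✓
(lambda, theta): lambda during theta ✓
Count: 7.

7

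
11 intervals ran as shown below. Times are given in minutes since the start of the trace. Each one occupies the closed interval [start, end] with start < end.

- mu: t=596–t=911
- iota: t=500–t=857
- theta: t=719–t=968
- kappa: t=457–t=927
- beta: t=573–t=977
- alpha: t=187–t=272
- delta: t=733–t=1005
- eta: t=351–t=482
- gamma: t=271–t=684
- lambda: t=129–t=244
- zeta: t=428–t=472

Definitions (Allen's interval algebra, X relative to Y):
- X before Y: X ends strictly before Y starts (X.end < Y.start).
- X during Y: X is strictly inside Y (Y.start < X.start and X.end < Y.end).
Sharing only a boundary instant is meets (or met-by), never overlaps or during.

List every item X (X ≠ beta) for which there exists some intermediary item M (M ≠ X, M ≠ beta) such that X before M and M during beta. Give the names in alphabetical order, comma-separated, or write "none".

alpha, eta, gamma, lambda, zeta

Target beta = [t=573, t=977].
Intermediaries M with M during beta: mu, theta.
Via mu — items with X before mu: alpha, eta, lambda, zeta.
Via theta — items with X before theta: alpha, eta, gamma, lambda, zeta.
Union: alpha, eta, gamma, lambda, zeta.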